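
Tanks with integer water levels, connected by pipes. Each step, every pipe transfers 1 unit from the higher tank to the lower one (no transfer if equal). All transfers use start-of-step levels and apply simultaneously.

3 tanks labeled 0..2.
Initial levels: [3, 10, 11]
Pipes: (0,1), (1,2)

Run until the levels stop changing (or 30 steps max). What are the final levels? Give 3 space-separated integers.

Step 1: flows [1->0,2->1] -> levels [4 10 10]
Step 2: flows [1->0,1=2] -> levels [5 9 10]
Step 3: flows [1->0,2->1] -> levels [6 9 9]
Step 4: flows [1->0,1=2] -> levels [7 8 9]
Step 5: flows [1->0,2->1] -> levels [8 8 8]
Step 6: flows [0=1,1=2] -> levels [8 8 8]
  -> stable (no change)

Answer: 8 8 8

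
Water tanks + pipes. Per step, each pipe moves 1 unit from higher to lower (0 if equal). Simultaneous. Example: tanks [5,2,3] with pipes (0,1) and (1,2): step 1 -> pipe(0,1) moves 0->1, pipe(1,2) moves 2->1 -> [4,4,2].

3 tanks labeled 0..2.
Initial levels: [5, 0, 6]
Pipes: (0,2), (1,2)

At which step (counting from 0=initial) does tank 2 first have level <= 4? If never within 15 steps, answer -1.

Step 1: flows [2->0,2->1] -> levels [6 1 4]
Tank 2 first reaches <=4 at step 1

Answer: 1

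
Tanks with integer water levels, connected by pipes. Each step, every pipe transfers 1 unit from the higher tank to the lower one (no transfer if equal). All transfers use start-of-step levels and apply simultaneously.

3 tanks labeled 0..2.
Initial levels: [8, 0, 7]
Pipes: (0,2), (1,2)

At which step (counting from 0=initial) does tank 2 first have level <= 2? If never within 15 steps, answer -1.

Answer: -1

Derivation:
Step 1: flows [0->2,2->1] -> levels [7 1 7]
Step 2: flows [0=2,2->1] -> levels [7 2 6]
Step 3: flows [0->2,2->1] -> levels [6 3 6]
Step 4: flows [0=2,2->1] -> levels [6 4 5]
Step 5: flows [0->2,2->1] -> levels [5 5 5]
Step 6: flows [0=2,1=2] -> levels [5 5 5]
  -> stable; tank 2 stays at 5 > 2
Tank 2 never reaches <=2 within 15 steps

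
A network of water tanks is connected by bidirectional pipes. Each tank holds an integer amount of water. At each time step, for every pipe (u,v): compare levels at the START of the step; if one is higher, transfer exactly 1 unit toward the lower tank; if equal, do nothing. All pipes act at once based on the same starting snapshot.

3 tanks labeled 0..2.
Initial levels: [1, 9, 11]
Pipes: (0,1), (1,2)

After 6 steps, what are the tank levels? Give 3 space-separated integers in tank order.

Step 1: flows [1->0,2->1] -> levels [2 9 10]
Step 2: flows [1->0,2->1] -> levels [3 9 9]
Step 3: flows [1->0,1=2] -> levels [4 8 9]
Step 4: flows [1->0,2->1] -> levels [5 8 8]
Step 5: flows [1->0,1=2] -> levels [6 7 8]
Step 6: flows [1->0,2->1] -> levels [7 7 7]

Answer: 7 7 7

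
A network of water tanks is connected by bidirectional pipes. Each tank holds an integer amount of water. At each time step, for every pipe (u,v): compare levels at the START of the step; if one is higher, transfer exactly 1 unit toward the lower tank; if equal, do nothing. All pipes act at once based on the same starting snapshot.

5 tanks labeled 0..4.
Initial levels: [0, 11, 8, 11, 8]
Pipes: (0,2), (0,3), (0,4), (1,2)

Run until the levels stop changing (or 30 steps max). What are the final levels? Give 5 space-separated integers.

Answer: 6 7 9 8 8

Derivation:
Step 1: flows [2->0,3->0,4->0,1->2] -> levels [3 10 8 10 7]
Step 2: flows [2->0,3->0,4->0,1->2] -> levels [6 9 8 9 6]
Step 3: flows [2->0,3->0,0=4,1->2] -> levels [8 8 8 8 6]
Step 4: flows [0=2,0=3,0->4,1=2] -> levels [7 8 8 8 7]
Step 5: flows [2->0,3->0,0=4,1=2] -> levels [9 8 7 7 7]
Step 6: flows [0->2,0->3,0->4,1->2] -> levels [6 7 9 8 8]
Step 7: flows [2->0,3->0,4->0,2->1] -> levels [9 8 7 7 7]
  -> period-2 cycle: step 7 state = step 5 state; never stabilizes
  -> state at step 30: (30-5) mod 2 = 1, same as step 6 -> [6 7 9 8 8]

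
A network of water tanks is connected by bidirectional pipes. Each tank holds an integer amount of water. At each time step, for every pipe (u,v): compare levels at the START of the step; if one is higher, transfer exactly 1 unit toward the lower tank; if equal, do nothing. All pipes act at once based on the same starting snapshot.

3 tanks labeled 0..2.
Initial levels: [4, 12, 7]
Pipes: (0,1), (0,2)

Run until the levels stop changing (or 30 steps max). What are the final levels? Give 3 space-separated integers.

Step 1: flows [1->0,2->0] -> levels [6 11 6]
Step 2: flows [1->0,0=2] -> levels [7 10 6]
Step 3: flows [1->0,0->2] -> levels [7 9 7]
Step 4: flows [1->0,0=2] -> levels [8 8 7]
Step 5: flows [0=1,0->2] -> levels [7 8 8]
Step 6: flows [1->0,2->0] -> levels [9 7 7]
Step 7: flows [0->1,0->2] -> levels [7 8 8]
  -> period-2 cycle: step 7 state = step 5 state; never stabilizes
  -> state at step 30: (30-5) mod 2 = 1, same as step 6 -> [9 7 7]

Answer: 9 7 7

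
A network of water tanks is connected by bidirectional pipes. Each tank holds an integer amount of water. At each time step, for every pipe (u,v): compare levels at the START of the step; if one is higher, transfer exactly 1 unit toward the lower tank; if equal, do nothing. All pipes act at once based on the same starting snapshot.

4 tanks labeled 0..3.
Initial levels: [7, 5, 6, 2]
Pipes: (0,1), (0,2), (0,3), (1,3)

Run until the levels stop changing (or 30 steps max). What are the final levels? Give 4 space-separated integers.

Answer: 7 4 5 4

Derivation:
Step 1: flows [0->1,0->2,0->3,1->3] -> levels [4 5 7 4]
Step 2: flows [1->0,2->0,0=3,1->3] -> levels [6 3 6 5]
Step 3: flows [0->1,0=2,0->3,3->1] -> levels [4 5 6 5]
Step 4: flows [1->0,2->0,3->0,1=3] -> levels [7 4 5 4]
Step 5: flows [0->1,0->2,0->3,1=3] -> levels [4 5 6 5]
  -> period-2 cycle: step 5 state = step 3 state; never stabilizes
  -> state at step 30: (30-3) mod 2 = 1, same as step 4 -> [7 4 5 4]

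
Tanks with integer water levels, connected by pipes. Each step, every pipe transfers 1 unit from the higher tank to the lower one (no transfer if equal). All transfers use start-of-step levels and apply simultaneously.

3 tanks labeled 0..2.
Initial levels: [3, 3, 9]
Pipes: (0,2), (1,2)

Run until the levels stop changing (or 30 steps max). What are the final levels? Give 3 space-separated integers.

Step 1: flows [2->0,2->1] -> levels [4 4 7]
Step 2: flows [2->0,2->1] -> levels [5 5 5]
Step 3: flows [0=2,1=2] -> levels [5 5 5]
  -> stable (no change)

Answer: 5 5 5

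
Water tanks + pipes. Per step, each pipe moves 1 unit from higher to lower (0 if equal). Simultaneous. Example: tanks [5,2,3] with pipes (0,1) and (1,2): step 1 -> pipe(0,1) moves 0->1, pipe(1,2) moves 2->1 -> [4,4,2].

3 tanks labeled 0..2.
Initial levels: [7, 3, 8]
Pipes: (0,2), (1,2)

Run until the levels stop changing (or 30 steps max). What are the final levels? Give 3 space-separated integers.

Step 1: flows [2->0,2->1] -> levels [8 4 6]
Step 2: flows [0->2,2->1] -> levels [7 5 6]
Step 3: flows [0->2,2->1] -> levels [6 6 6]
Step 4: flows [0=2,1=2] -> levels [6 6 6]
  -> stable (no change)

Answer: 6 6 6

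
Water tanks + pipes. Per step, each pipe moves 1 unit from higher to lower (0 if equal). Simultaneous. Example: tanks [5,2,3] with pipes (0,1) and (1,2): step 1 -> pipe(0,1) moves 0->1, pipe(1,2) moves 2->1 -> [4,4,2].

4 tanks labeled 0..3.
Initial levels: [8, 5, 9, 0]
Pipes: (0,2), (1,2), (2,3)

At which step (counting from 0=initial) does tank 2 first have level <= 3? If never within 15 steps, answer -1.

Answer: -1

Derivation:
Step 1: flows [2->0,2->1,2->3] -> levels [9 6 6 1]
Step 2: flows [0->2,1=2,2->3] -> levels [8 6 6 2]
Step 3: flows [0->2,1=2,2->3] -> levels [7 6 6 3]
Step 4: flows [0->2,1=2,2->3] -> levels [6 6 6 4]
Step 5: flows [0=2,1=2,2->3] -> levels [6 6 5 5]
Step 6: flows [0->2,1->2,2=3] -> levels [5 5 7 5]
Step 7: flows [2->0,2->1,2->3] -> levels [6 6 4 6]
Step 8: flows [0->2,1->2,3->2] -> levels [5 5 7 5]
  -> period-2 cycle (repeats step 6); tank 2 never drops to <=3
Tank 2 never reaches <=3 within 15 steps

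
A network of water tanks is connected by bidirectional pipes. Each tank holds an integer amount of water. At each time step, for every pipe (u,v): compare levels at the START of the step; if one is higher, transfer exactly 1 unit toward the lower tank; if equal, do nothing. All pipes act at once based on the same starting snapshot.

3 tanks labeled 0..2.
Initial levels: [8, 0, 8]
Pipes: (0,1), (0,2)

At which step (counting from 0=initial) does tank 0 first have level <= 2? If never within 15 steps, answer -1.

Answer: -1

Derivation:
Step 1: flows [0->1,0=2] -> levels [7 1 8]
Step 2: flows [0->1,2->0] -> levels [7 2 7]
Step 3: flows [0->1,0=2] -> levels [6 3 7]
Step 4: flows [0->1,2->0] -> levels [6 4 6]
Step 5: flows [0->1,0=2] -> levels [5 5 6]
Step 6: flows [0=1,2->0] -> levels [6 5 5]
Step 7: flows [0->1,0->2] -> levels [4 6 6]
Step 8: flows [1->0,2->0] -> levels [6 5 5]
  -> period-2 cycle (repeats step 6); tank 0 never drops to <=2
Tank 0 never reaches <=2 within 15 steps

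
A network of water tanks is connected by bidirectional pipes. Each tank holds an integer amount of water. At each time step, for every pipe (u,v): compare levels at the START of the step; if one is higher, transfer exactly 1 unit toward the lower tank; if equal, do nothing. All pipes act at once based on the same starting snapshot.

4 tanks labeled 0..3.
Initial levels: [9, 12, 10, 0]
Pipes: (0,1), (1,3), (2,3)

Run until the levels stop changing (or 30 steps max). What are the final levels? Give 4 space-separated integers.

Step 1: flows [1->0,1->3,2->3] -> levels [10 10 9 2]
Step 2: flows [0=1,1->3,2->3] -> levels [10 9 8 4]
Step 3: flows [0->1,1->3,2->3] -> levels [9 9 7 6]
Step 4: flows [0=1,1->3,2->3] -> levels [9 8 6 8]
Step 5: flows [0->1,1=3,3->2] -> levels [8 9 7 7]
Step 6: flows [1->0,1->3,2=3] -> levels [9 7 7 8]
Step 7: flows [0->1,3->1,3->2] -> levels [8 9 8 6]
Step 8: flows [1->0,1->3,2->3] -> levels [9 7 7 8]
  -> period-2 cycle: step 8 state = step 6 state; never stabilizes
  -> state at step 30: (30-6) mod 2 = 0, same as step 6 -> [9 7 7 8]

Answer: 9 7 7 8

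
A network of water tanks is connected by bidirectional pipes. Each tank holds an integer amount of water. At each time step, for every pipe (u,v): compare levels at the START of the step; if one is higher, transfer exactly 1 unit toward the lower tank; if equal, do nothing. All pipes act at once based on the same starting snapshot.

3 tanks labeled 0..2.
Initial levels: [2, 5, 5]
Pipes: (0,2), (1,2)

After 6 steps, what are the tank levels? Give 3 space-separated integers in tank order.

Answer: 4 4 4

Derivation:
Step 1: flows [2->0,1=2] -> levels [3 5 4]
Step 2: flows [2->0,1->2] -> levels [4 4 4]
Step 3: flows [0=2,1=2] -> levels [4 4 4]
  -> stable; steps 4..6 unchanged -> [4 4 4]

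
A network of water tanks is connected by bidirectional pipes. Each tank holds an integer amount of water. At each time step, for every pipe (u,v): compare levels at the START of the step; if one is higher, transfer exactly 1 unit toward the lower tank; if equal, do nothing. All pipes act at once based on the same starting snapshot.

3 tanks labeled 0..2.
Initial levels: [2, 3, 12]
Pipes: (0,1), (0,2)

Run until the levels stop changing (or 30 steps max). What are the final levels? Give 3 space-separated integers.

Step 1: flows [1->0,2->0] -> levels [4 2 11]
Step 2: flows [0->1,2->0] -> levels [4 3 10]
Step 3: flows [0->1,2->0] -> levels [4 4 9]
Step 4: flows [0=1,2->0] -> levels [5 4 8]
Step 5: flows [0->1,2->0] -> levels [5 5 7]
Step 6: flows [0=1,2->0] -> levels [6 5 6]
Step 7: flows [0->1,0=2] -> levels [5 6 6]
Step 8: flows [1->0,2->0] -> levels [7 5 5]
Step 9: flows [0->1,0->2] -> levels [5 6 6]
  -> period-2 cycle: step 9 state = step 7 state; never stabilizes
  -> state at step 30: (30-7) mod 2 = 1, same as step 8 -> [7 5 5]

Answer: 7 5 5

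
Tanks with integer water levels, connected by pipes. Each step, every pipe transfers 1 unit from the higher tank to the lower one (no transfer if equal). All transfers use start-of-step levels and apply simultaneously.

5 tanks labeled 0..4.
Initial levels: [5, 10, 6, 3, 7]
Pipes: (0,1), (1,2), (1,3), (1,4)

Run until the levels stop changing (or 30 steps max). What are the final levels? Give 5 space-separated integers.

Step 1: flows [1->0,1->2,1->3,1->4] -> levels [6 6 7 4 8]
Step 2: flows [0=1,2->1,1->3,4->1] -> levels [6 7 6 5 7]
Step 3: flows [1->0,1->2,1->3,1=4] -> levels [7 4 7 6 7]
Step 4: flows [0->1,2->1,3->1,4->1] -> levels [6 8 6 5 6]
Step 5: flows [1->0,1->2,1->3,1->4] -> levels [7 4 7 6 7]
  -> period-2 cycle: step 5 state = step 3 state; never stabilizes
  -> state at step 30: (30-3) mod 2 = 1, same as step 4 -> [6 8 6 5 6]

Answer: 6 8 6 5 6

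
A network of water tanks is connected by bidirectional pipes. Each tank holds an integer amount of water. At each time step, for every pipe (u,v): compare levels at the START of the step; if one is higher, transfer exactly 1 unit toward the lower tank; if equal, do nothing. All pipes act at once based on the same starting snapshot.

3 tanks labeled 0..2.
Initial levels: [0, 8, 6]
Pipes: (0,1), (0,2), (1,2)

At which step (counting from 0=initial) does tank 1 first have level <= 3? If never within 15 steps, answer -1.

Answer: -1

Derivation:
Step 1: flows [1->0,2->0,1->2] -> levels [2 6 6]
Step 2: flows [1->0,2->0,1=2] -> levels [4 5 5]
Step 3: flows [1->0,2->0,1=2] -> levels [6 4 4]
Step 4: flows [0->1,0->2,1=2] -> levels [4 5 5]
  -> period-2 cycle (repeats step 2); tank 1 never drops to <=3
Tank 1 never reaches <=3 within 15 steps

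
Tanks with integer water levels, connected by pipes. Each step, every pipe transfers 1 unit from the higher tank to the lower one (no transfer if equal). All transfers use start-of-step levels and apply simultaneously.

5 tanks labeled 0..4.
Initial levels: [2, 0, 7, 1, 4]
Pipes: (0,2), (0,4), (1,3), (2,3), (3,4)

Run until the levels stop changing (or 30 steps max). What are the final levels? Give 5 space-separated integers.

Step 1: flows [2->0,4->0,3->1,2->3,4->3] -> levels [4 1 5 2 2]
Step 2: flows [2->0,0->4,3->1,2->3,3=4] -> levels [4 2 3 2 3]
Step 3: flows [0->2,0->4,1=3,2->3,4->3] -> levels [2 2 3 4 3]
Step 4: flows [2->0,4->0,3->1,3->2,3->4] -> levels [4 3 3 1 3]
Step 5: flows [0->2,0->4,1->3,2->3,4->3] -> levels [2 2 3 4 3]
  -> period-2 cycle: step 5 state = step 3 state; never stabilizes
  -> state at step 30: (30-3) mod 2 = 1, same as step 4 -> [4 3 3 1 3]

Answer: 4 3 3 1 3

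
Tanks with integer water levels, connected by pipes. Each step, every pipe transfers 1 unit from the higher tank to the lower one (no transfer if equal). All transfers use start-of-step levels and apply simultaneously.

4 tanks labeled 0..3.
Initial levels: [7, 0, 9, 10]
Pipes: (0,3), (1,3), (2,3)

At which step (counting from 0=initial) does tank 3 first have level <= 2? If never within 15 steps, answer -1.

Step 1: flows [3->0,3->1,3->2] -> levels [8 1 10 7]
Step 2: flows [0->3,3->1,2->3] -> levels [7 2 9 8]
Step 3: flows [3->0,3->1,2->3] -> levels [8 3 8 7]
Step 4: flows [0->3,3->1,2->3] -> levels [7 4 7 8]
Step 5: flows [3->0,3->1,3->2] -> levels [8 5 8 5]
Step 6: flows [0->3,1=3,2->3] -> levels [7 5 7 7]
Step 7: flows [0=3,3->1,2=3] -> levels [7 6 7 6]
Step 8: flows [0->3,1=3,2->3] -> levels [6 6 6 8]
Step 9: flows [3->0,3->1,3->2] -> levels [7 7 7 5]
Step 10: flows [0->3,1->3,2->3] -> levels [6 6 6 8]
  -> period-2 cycle (repeats step 8); tank 3 never drops to <=2
Tank 3 never reaches <=2 within 15 steps

Answer: -1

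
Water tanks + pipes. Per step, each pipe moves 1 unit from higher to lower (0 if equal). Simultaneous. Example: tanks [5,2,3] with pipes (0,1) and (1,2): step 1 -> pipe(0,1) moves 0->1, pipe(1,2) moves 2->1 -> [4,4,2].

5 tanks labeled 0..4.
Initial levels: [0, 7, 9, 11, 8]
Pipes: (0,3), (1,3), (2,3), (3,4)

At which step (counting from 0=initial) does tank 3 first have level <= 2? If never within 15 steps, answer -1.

Step 1: flows [3->0,3->1,3->2,3->4] -> levels [1 8 10 7 9]
Step 2: flows [3->0,1->3,2->3,4->3] -> levels [2 7 9 9 8]
Step 3: flows [3->0,3->1,2=3,3->4] -> levels [3 8 9 6 9]
Step 4: flows [3->0,1->3,2->3,4->3] -> levels [4 7 8 8 8]
Step 5: flows [3->0,3->1,2=3,3=4] -> levels [5 8 8 6 8]
Step 6: flows [3->0,1->3,2->3,4->3] -> levels [6 7 7 8 7]
Step 7: flows [3->0,3->1,3->2,3->4] -> levels [7 8 8 4 8]
Step 8: flows [0->3,1->3,2->3,4->3] -> levels [6 7 7 8 7]
  -> period-2 cycle (repeats step 6); tank 3 never drops to <=2
Tank 3 never reaches <=2 within 15 steps

Answer: -1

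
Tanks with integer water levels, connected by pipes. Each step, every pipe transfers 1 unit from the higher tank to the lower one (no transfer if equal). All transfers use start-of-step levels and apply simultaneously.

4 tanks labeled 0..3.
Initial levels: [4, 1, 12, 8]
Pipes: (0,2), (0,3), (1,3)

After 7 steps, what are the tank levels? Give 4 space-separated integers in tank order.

Answer: 7 6 6 6

Derivation:
Step 1: flows [2->0,3->0,3->1] -> levels [6 2 11 6]
Step 2: flows [2->0,0=3,3->1] -> levels [7 3 10 5]
Step 3: flows [2->0,0->3,3->1] -> levels [7 4 9 5]
Step 4: flows [2->0,0->3,3->1] -> levels [7 5 8 5]
Step 5: flows [2->0,0->3,1=3] -> levels [7 5 7 6]
Step 6: flows [0=2,0->3,3->1] -> levels [6 6 7 6]
Step 7: flows [2->0,0=3,1=3] -> levels [7 6 6 6]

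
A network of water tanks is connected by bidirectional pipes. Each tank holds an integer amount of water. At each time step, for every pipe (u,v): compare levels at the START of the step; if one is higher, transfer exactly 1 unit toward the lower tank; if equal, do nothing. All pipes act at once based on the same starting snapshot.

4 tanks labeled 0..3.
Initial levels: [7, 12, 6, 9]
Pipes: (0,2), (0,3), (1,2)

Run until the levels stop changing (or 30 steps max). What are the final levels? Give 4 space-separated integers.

Step 1: flows [0->2,3->0,1->2] -> levels [7 11 8 8]
Step 2: flows [2->0,3->0,1->2] -> levels [9 10 8 7]
Step 3: flows [0->2,0->3,1->2] -> levels [7 9 10 8]
Step 4: flows [2->0,3->0,2->1] -> levels [9 10 8 7]
  -> period-2 cycle: step 4 state = step 2 state; never stabilizes
  -> state at step 30: (30-2) mod 2 = 0, same as step 2 -> [9 10 8 7]

Answer: 9 10 8 7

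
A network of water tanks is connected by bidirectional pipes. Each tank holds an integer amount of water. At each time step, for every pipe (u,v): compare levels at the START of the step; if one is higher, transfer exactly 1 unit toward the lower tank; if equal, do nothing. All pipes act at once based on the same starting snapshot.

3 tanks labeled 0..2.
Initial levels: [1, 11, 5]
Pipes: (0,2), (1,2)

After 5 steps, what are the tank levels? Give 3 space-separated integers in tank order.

Step 1: flows [2->0,1->2] -> levels [2 10 5]
Step 2: flows [2->0,1->2] -> levels [3 9 5]
Step 3: flows [2->0,1->2] -> levels [4 8 5]
Step 4: flows [2->0,1->2] -> levels [5 7 5]
Step 5: flows [0=2,1->2] -> levels [5 6 6]

Answer: 5 6 6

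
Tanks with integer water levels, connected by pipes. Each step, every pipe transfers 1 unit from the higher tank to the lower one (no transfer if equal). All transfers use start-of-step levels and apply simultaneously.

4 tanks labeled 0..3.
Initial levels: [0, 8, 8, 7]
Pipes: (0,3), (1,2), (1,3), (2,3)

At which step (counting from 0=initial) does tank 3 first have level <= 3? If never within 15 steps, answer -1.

Step 1: flows [3->0,1=2,1->3,2->3] -> levels [1 7 7 8]
Step 2: flows [3->0,1=2,3->1,3->2] -> levels [2 8 8 5]
Step 3: flows [3->0,1=2,1->3,2->3] -> levels [3 7 7 6]
Step 4: flows [3->0,1=2,1->3,2->3] -> levels [4 6 6 7]
Step 5: flows [3->0,1=2,3->1,3->2] -> levels [5 7 7 4]
Step 6: flows [0->3,1=2,1->3,2->3] -> levels [4 6 6 7]
  -> period-2 cycle (repeats step 4); tank 3 never drops to <=3
Tank 3 never reaches <=3 within 15 steps

Answer: -1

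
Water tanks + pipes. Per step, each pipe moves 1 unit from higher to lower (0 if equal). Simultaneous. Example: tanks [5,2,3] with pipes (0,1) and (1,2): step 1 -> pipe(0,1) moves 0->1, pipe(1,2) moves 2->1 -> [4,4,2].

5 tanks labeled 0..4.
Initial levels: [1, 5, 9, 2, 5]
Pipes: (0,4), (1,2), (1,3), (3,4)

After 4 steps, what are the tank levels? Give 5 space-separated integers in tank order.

Answer: 4 5 5 5 3

Derivation:
Step 1: flows [4->0,2->1,1->3,4->3] -> levels [2 5 8 4 3]
Step 2: flows [4->0,2->1,1->3,3->4] -> levels [3 5 7 4 3]
Step 3: flows [0=4,2->1,1->3,3->4] -> levels [3 5 6 4 4]
Step 4: flows [4->0,2->1,1->3,3=4] -> levels [4 5 5 5 3]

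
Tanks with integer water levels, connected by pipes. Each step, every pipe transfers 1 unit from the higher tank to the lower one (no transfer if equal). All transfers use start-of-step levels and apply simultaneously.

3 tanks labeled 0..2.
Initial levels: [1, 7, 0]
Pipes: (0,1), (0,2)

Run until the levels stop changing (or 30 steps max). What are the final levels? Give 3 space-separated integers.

Step 1: flows [1->0,0->2] -> levels [1 6 1]
Step 2: flows [1->0,0=2] -> levels [2 5 1]
Step 3: flows [1->0,0->2] -> levels [2 4 2]
Step 4: flows [1->0,0=2] -> levels [3 3 2]
Step 5: flows [0=1,0->2] -> levels [2 3 3]
Step 6: flows [1->0,2->0] -> levels [4 2 2]
Step 7: flows [0->1,0->2] -> levels [2 3 3]
  -> period-2 cycle: step 7 state = step 5 state; never stabilizes
  -> state at step 30: (30-5) mod 2 = 1, same as step 6 -> [4 2 2]

Answer: 4 2 2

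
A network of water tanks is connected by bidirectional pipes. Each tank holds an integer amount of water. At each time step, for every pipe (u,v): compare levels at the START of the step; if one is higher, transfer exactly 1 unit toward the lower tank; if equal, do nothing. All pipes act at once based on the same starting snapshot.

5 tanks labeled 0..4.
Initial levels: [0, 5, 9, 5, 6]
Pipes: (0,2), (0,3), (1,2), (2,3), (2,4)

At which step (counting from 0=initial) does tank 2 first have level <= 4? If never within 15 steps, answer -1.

Answer: 3

Derivation:
Step 1: flows [2->0,3->0,2->1,2->3,2->4] -> levels [2 6 5 5 7]
Step 2: flows [2->0,3->0,1->2,2=3,4->2] -> levels [4 5 6 4 6]
Step 3: flows [2->0,0=3,2->1,2->3,2=4] -> levels [5 6 3 5 6]
Tank 2 first reaches <=4 at step 3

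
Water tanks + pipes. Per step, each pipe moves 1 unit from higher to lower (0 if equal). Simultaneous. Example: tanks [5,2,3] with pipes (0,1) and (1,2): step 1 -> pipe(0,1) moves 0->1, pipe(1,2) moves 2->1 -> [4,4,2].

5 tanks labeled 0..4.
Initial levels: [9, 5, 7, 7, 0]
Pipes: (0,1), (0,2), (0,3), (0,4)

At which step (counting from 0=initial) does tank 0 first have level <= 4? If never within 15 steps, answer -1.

Step 1: flows [0->1,0->2,0->3,0->4] -> levels [5 6 8 8 1]
Step 2: flows [1->0,2->0,3->0,0->4] -> levels [7 5 7 7 2]
Step 3: flows [0->1,0=2,0=3,0->4] -> levels [5 6 7 7 3]
Step 4: flows [1->0,2->0,3->0,0->4] -> levels [7 5 6 6 4]
Step 5: flows [0->1,0->2,0->3,0->4] -> levels [3 6 7 7 5]
Tank 0 first reaches <=4 at step 5

Answer: 5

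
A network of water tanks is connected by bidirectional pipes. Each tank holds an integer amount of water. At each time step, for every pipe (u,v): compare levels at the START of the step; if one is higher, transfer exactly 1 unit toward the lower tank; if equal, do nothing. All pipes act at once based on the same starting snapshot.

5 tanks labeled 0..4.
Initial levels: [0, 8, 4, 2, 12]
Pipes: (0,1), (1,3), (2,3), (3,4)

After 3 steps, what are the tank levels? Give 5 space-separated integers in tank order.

Step 1: flows [1->0,1->3,2->3,4->3] -> levels [1 6 3 5 11]
Step 2: flows [1->0,1->3,3->2,4->3] -> levels [2 4 4 6 10]
Step 3: flows [1->0,3->1,3->2,4->3] -> levels [3 4 5 5 9]

Answer: 3 4 5 5 9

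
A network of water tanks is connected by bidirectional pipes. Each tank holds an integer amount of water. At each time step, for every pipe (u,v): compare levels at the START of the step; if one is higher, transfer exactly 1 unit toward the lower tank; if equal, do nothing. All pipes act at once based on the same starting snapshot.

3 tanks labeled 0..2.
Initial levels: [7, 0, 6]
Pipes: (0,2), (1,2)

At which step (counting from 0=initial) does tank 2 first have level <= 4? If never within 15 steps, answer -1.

Step 1: flows [0->2,2->1] -> levels [6 1 6]
Step 2: flows [0=2,2->1] -> levels [6 2 5]
Step 3: flows [0->2,2->1] -> levels [5 3 5]
Step 4: flows [0=2,2->1] -> levels [5 4 4]
Tank 2 first reaches <=4 at step 4

Answer: 4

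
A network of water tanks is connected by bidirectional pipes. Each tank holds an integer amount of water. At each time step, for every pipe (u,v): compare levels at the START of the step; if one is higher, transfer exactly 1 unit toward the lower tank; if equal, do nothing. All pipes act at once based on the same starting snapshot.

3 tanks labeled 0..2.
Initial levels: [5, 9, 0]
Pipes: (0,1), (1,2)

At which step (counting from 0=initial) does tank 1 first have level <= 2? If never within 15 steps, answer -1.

Answer: -1

Derivation:
Step 1: flows [1->0,1->2] -> levels [6 7 1]
Step 2: flows [1->0,1->2] -> levels [7 5 2]
Step 3: flows [0->1,1->2] -> levels [6 5 3]
Step 4: flows [0->1,1->2] -> levels [5 5 4]
Step 5: flows [0=1,1->2] -> levels [5 4 5]
Step 6: flows [0->1,2->1] -> levels [4 6 4]
Step 7: flows [1->0,1->2] -> levels [5 4 5]
  -> period-2 cycle (repeats step 5); tank 1 never drops to <=2
Tank 1 never reaches <=2 within 15 steps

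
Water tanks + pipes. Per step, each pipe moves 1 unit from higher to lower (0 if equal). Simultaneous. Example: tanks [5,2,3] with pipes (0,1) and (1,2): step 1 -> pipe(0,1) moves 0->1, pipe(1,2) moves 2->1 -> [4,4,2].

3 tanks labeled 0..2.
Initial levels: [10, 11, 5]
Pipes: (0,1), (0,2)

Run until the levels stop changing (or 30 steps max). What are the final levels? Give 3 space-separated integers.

Answer: 8 9 9

Derivation:
Step 1: flows [1->0,0->2] -> levels [10 10 6]
Step 2: flows [0=1,0->2] -> levels [9 10 7]
Step 3: flows [1->0,0->2] -> levels [9 9 8]
Step 4: flows [0=1,0->2] -> levels [8 9 9]
Step 5: flows [1->0,2->0] -> levels [10 8 8]
Step 6: flows [0->1,0->2] -> levels [8 9 9]
  -> period-2 cycle: step 6 state = step 4 state; never stabilizes
  -> state at step 30: (30-4) mod 2 = 0, same as step 4 -> [8 9 9]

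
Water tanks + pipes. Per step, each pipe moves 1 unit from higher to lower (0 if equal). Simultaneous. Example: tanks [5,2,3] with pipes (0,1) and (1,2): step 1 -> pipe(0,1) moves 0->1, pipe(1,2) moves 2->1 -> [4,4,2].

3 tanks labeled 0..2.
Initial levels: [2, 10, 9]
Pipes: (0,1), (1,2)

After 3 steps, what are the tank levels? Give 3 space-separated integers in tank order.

Step 1: flows [1->0,1->2] -> levels [3 8 10]
Step 2: flows [1->0,2->1] -> levels [4 8 9]
Step 3: flows [1->0,2->1] -> levels [5 8 8]

Answer: 5 8 8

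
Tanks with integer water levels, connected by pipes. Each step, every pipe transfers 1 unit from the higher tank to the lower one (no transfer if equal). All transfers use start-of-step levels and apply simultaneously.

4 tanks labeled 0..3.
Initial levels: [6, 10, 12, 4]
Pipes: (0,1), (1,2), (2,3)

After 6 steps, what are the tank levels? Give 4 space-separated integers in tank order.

Step 1: flows [1->0,2->1,2->3] -> levels [7 10 10 5]
Step 2: flows [1->0,1=2,2->3] -> levels [8 9 9 6]
Step 3: flows [1->0,1=2,2->3] -> levels [9 8 8 7]
Step 4: flows [0->1,1=2,2->3] -> levels [8 9 7 8]
Step 5: flows [1->0,1->2,3->2] -> levels [9 7 9 7]
Step 6: flows [0->1,2->1,2->3] -> levels [8 9 7 8]

Answer: 8 9 7 8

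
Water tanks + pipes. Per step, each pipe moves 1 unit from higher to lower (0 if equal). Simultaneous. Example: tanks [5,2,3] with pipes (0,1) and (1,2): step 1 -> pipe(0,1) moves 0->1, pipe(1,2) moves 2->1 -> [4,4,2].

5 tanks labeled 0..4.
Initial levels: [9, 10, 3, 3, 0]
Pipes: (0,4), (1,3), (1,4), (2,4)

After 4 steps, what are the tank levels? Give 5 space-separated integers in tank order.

Answer: 5 6 5 5 4

Derivation:
Step 1: flows [0->4,1->3,1->4,2->4] -> levels [8 8 2 4 3]
Step 2: flows [0->4,1->3,1->4,4->2] -> levels [7 6 3 5 4]
Step 3: flows [0->4,1->3,1->4,4->2] -> levels [6 4 4 6 5]
Step 4: flows [0->4,3->1,4->1,4->2] -> levels [5 6 5 5 4]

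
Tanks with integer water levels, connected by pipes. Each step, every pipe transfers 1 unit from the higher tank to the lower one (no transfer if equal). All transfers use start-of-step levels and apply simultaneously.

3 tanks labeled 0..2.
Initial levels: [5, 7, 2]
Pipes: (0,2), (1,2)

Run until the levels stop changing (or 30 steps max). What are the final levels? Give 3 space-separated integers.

Step 1: flows [0->2,1->2] -> levels [4 6 4]
Step 2: flows [0=2,1->2] -> levels [4 5 5]
Step 3: flows [2->0,1=2] -> levels [5 5 4]
Step 4: flows [0->2,1->2] -> levels [4 4 6]
Step 5: flows [2->0,2->1] -> levels [5 5 4]
  -> period-2 cycle: step 5 state = step 3 state; never stabilizes
  -> state at step 30: (30-3) mod 2 = 1, same as step 4 -> [4 4 6]

Answer: 4 4 6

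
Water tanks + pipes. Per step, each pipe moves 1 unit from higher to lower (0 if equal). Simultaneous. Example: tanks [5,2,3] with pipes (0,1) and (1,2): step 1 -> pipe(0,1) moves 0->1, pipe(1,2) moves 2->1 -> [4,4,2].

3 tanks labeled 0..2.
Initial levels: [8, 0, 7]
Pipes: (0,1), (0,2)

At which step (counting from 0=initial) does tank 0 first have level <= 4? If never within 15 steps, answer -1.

Step 1: flows [0->1,0->2] -> levels [6 1 8]
Step 2: flows [0->1,2->0] -> levels [6 2 7]
Step 3: flows [0->1,2->0] -> levels [6 3 6]
Step 4: flows [0->1,0=2] -> levels [5 4 6]
Step 5: flows [0->1,2->0] -> levels [5 5 5]
Step 6: flows [0=1,0=2] -> levels [5 5 5]
  -> stable; tank 0 stays at 5 > 4
Tank 0 never reaches <=4 within 15 steps

Answer: -1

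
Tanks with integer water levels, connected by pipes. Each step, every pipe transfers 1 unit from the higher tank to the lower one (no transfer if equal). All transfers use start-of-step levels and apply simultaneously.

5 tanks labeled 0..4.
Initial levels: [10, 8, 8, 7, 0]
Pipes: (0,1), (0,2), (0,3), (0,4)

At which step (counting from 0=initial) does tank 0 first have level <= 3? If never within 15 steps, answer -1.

Step 1: flows [0->1,0->2,0->3,0->4] -> levels [6 9 9 8 1]
Step 2: flows [1->0,2->0,3->0,0->4] -> levels [8 8 8 7 2]
Step 3: flows [0=1,0=2,0->3,0->4] -> levels [6 8 8 8 3]
Step 4: flows [1->0,2->0,3->0,0->4] -> levels [8 7 7 7 4]
Step 5: flows [0->1,0->2,0->3,0->4] -> levels [4 8 8 8 5]
Step 6: flows [1->0,2->0,3->0,4->0] -> levels [8 7 7 7 4]
  -> period-2 cycle (repeats step 4); tank 0 never drops to <=3
Tank 0 never reaches <=3 within 15 steps

Answer: -1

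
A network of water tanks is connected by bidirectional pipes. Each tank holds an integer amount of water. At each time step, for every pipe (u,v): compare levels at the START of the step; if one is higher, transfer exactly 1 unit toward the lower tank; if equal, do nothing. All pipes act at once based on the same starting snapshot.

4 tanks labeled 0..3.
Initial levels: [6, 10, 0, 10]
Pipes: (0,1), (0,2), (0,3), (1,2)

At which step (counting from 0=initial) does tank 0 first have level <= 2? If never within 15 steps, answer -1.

Step 1: flows [1->0,0->2,3->0,1->2] -> levels [7 8 2 9]
Step 2: flows [1->0,0->2,3->0,1->2] -> levels [8 6 4 8]
Step 3: flows [0->1,0->2,0=3,1->2] -> levels [6 6 6 8]
Step 4: flows [0=1,0=2,3->0,1=2] -> levels [7 6 6 7]
Step 5: flows [0->1,0->2,0=3,1=2] -> levels [5 7 7 7]
Step 6: flows [1->0,2->0,3->0,1=2] -> levels [8 6 6 6]
Step 7: flows [0->1,0->2,0->3,1=2] -> levels [5 7 7 7]
  -> period-2 cycle (repeats step 5); tank 0 never drops to <=2
Tank 0 never reaches <=2 within 15 steps

Answer: -1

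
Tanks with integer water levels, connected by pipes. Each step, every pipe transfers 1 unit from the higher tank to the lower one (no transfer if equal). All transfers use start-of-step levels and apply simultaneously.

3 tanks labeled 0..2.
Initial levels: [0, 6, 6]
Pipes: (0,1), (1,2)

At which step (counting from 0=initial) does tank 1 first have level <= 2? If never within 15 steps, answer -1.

Step 1: flows [1->0,1=2] -> levels [1 5 6]
Step 2: flows [1->0,2->1] -> levels [2 5 5]
Step 3: flows [1->0,1=2] -> levels [3 4 5]
Step 4: flows [1->0,2->1] -> levels [4 4 4]
Step 5: flows [0=1,1=2] -> levels [4 4 4]
  -> stable; tank 1 stays at 4 > 2
Tank 1 never reaches <=2 within 15 steps

Answer: -1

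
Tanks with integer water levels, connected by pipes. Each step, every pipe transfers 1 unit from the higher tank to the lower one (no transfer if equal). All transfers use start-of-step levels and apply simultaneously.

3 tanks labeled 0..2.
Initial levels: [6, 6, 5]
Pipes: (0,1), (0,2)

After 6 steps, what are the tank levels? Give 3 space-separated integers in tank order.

Answer: 7 5 5

Derivation:
Step 1: flows [0=1,0->2] -> levels [5 6 6]
Step 2: flows [1->0,2->0] -> levels [7 5 5]
Step 3: flows [0->1,0->2] -> levels [5 6 6]
  -> period-2 cycle: step 3 state = step 1 state
  -> state at step 6: (6-1) mod 2 = 1, same as step 2 -> [7 5 5]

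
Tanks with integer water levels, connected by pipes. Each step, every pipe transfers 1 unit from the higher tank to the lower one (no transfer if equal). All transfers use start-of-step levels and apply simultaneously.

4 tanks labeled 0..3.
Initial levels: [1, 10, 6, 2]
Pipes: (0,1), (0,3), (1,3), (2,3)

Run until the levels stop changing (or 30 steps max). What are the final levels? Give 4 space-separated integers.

Step 1: flows [1->0,3->0,1->3,2->3] -> levels [3 8 5 3]
Step 2: flows [1->0,0=3,1->3,2->3] -> levels [4 6 4 5]
Step 3: flows [1->0,3->0,1->3,3->2] -> levels [6 4 5 4]
Step 4: flows [0->1,0->3,1=3,2->3] -> levels [4 5 4 6]
Step 5: flows [1->0,3->0,3->1,3->2] -> levels [6 5 5 3]
Step 6: flows [0->1,0->3,1->3,2->3] -> levels [4 5 4 6]
  -> period-2 cycle: step 6 state = step 4 state; never stabilizes
  -> state at step 30: (30-4) mod 2 = 0, same as step 4 -> [4 5 4 6]

Answer: 4 5 4 6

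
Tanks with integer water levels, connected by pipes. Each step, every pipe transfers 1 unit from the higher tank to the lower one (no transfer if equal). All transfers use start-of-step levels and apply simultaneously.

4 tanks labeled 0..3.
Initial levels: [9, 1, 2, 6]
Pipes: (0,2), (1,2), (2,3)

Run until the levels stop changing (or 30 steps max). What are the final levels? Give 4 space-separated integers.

Step 1: flows [0->2,2->1,3->2] -> levels [8 2 3 5]
Step 2: flows [0->2,2->1,3->2] -> levels [7 3 4 4]
Step 3: flows [0->2,2->1,2=3] -> levels [6 4 4 4]
Step 4: flows [0->2,1=2,2=3] -> levels [5 4 5 4]
Step 5: flows [0=2,2->1,2->3] -> levels [5 5 3 5]
Step 6: flows [0->2,1->2,3->2] -> levels [4 4 6 4]
Step 7: flows [2->0,2->1,2->3] -> levels [5 5 3 5]
  -> period-2 cycle: step 7 state = step 5 state; never stabilizes
  -> state at step 30: (30-5) mod 2 = 1, same as step 6 -> [4 4 6 4]

Answer: 4 4 6 4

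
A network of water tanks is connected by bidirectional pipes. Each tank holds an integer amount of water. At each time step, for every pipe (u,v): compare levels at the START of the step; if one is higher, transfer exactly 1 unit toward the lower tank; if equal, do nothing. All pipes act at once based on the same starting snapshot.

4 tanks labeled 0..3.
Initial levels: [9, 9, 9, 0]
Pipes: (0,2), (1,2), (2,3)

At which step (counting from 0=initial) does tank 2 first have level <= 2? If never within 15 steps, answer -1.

Answer: -1

Derivation:
Step 1: flows [0=2,1=2,2->3] -> levels [9 9 8 1]
Step 2: flows [0->2,1->2,2->3] -> levels [8 8 9 2]
Step 3: flows [2->0,2->1,2->3] -> levels [9 9 6 3]
Step 4: flows [0->2,1->2,2->3] -> levels [8 8 7 4]
Step 5: flows [0->2,1->2,2->3] -> levels [7 7 8 5]
Step 6: flows [2->0,2->1,2->3] -> levels [8 8 5 6]
Step 7: flows [0->2,1->2,3->2] -> levels [7 7 8 5]
  -> period-2 cycle (repeats step 5); tank 2 never drops to <=2
Tank 2 never reaches <=2 within 15 steps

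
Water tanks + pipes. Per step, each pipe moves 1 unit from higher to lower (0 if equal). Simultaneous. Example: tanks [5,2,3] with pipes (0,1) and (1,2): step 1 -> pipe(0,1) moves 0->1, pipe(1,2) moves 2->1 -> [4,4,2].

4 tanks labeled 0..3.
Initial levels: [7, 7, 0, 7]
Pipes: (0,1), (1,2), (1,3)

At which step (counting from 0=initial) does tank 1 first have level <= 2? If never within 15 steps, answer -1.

Answer: -1

Derivation:
Step 1: flows [0=1,1->2,1=3] -> levels [7 6 1 7]
Step 2: flows [0->1,1->2,3->1] -> levels [6 7 2 6]
Step 3: flows [1->0,1->2,1->3] -> levels [7 4 3 7]
Step 4: flows [0->1,1->2,3->1] -> levels [6 5 4 6]
Step 5: flows [0->1,1->2,3->1] -> levels [5 6 5 5]
Step 6: flows [1->0,1->2,1->3] -> levels [6 3 6 6]
Step 7: flows [0->1,2->1,3->1] -> levels [5 6 5 5]
  -> period-2 cycle (repeats step 5); tank 1 never drops to <=2
Tank 1 never reaches <=2 within 15 steps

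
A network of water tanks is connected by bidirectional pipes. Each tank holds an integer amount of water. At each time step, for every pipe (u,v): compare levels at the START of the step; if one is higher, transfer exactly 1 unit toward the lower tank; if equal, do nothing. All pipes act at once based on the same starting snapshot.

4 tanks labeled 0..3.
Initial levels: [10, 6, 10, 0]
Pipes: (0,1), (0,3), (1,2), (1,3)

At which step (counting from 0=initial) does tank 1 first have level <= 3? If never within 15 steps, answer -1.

Step 1: flows [0->1,0->3,2->1,1->3] -> levels [8 7 9 2]
Step 2: flows [0->1,0->3,2->1,1->3] -> levels [6 8 8 4]
Step 3: flows [1->0,0->3,1=2,1->3] -> levels [6 6 8 6]
Step 4: flows [0=1,0=3,2->1,1=3] -> levels [6 7 7 6]
Step 5: flows [1->0,0=3,1=2,1->3] -> levels [7 5 7 7]
Step 6: flows [0->1,0=3,2->1,3->1] -> levels [6 8 6 6]
Step 7: flows [1->0,0=3,1->2,1->3] -> levels [7 5 7 7]
  -> period-2 cycle (repeats step 5); tank 1 never drops to <=3
Tank 1 never reaches <=3 within 15 steps

Answer: -1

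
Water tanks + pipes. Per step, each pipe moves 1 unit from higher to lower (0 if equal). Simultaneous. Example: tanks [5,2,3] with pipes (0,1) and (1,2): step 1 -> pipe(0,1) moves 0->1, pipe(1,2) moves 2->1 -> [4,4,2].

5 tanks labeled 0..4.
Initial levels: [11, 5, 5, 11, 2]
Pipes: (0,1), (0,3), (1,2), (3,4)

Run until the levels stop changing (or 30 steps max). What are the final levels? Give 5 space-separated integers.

Answer: 6 8 6 8 6

Derivation:
Step 1: flows [0->1,0=3,1=2,3->4] -> levels [10 6 5 10 3]
Step 2: flows [0->1,0=3,1->2,3->4] -> levels [9 6 6 9 4]
Step 3: flows [0->1,0=3,1=2,3->4] -> levels [8 7 6 8 5]
Step 4: flows [0->1,0=3,1->2,3->4] -> levels [7 7 7 7 6]
Step 5: flows [0=1,0=3,1=2,3->4] -> levels [7 7 7 6 7]
Step 6: flows [0=1,0->3,1=2,4->3] -> levels [6 7 7 8 6]
Step 7: flows [1->0,3->0,1=2,3->4] -> levels [8 6 7 6 7]
Step 8: flows [0->1,0->3,2->1,4->3] -> levels [6 8 6 8 6]
Step 9: flows [1->0,3->0,1->2,3->4] -> levels [8 6 7 6 7]
  -> period-2 cycle: step 9 state = step 7 state; never stabilizes
  -> state at step 30: (30-7) mod 2 = 1, same as step 8 -> [6 8 6 8 6]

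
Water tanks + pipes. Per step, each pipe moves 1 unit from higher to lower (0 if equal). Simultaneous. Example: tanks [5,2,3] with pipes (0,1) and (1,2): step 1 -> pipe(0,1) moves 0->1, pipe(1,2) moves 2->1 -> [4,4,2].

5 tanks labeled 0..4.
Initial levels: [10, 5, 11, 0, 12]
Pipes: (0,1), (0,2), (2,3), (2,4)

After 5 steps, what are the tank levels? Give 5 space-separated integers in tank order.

Answer: 9 8 7 5 9

Derivation:
Step 1: flows [0->1,2->0,2->3,4->2] -> levels [10 6 10 1 11]
Step 2: flows [0->1,0=2,2->3,4->2] -> levels [9 7 10 2 10]
Step 3: flows [0->1,2->0,2->3,2=4] -> levels [9 8 8 3 10]
Step 4: flows [0->1,0->2,2->3,4->2] -> levels [7 9 9 4 9]
Step 5: flows [1->0,2->0,2->3,2=4] -> levels [9 8 7 5 9]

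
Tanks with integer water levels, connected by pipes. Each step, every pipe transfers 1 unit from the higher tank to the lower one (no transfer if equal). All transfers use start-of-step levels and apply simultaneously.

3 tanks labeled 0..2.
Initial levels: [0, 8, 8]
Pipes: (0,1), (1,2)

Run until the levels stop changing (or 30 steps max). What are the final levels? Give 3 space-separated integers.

Answer: 5 6 5

Derivation:
Step 1: flows [1->0,1=2] -> levels [1 7 8]
Step 2: flows [1->0,2->1] -> levels [2 7 7]
Step 3: flows [1->0,1=2] -> levels [3 6 7]
Step 4: flows [1->0,2->1] -> levels [4 6 6]
Step 5: flows [1->0,1=2] -> levels [5 5 6]
Step 6: flows [0=1,2->1] -> levels [5 6 5]
Step 7: flows [1->0,1->2] -> levels [6 4 6]
Step 8: flows [0->1,2->1] -> levels [5 6 5]
  -> period-2 cycle: step 8 state = step 6 state; never stabilizes
  -> state at step 30: (30-6) mod 2 = 0, same as step 6 -> [5 6 5]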